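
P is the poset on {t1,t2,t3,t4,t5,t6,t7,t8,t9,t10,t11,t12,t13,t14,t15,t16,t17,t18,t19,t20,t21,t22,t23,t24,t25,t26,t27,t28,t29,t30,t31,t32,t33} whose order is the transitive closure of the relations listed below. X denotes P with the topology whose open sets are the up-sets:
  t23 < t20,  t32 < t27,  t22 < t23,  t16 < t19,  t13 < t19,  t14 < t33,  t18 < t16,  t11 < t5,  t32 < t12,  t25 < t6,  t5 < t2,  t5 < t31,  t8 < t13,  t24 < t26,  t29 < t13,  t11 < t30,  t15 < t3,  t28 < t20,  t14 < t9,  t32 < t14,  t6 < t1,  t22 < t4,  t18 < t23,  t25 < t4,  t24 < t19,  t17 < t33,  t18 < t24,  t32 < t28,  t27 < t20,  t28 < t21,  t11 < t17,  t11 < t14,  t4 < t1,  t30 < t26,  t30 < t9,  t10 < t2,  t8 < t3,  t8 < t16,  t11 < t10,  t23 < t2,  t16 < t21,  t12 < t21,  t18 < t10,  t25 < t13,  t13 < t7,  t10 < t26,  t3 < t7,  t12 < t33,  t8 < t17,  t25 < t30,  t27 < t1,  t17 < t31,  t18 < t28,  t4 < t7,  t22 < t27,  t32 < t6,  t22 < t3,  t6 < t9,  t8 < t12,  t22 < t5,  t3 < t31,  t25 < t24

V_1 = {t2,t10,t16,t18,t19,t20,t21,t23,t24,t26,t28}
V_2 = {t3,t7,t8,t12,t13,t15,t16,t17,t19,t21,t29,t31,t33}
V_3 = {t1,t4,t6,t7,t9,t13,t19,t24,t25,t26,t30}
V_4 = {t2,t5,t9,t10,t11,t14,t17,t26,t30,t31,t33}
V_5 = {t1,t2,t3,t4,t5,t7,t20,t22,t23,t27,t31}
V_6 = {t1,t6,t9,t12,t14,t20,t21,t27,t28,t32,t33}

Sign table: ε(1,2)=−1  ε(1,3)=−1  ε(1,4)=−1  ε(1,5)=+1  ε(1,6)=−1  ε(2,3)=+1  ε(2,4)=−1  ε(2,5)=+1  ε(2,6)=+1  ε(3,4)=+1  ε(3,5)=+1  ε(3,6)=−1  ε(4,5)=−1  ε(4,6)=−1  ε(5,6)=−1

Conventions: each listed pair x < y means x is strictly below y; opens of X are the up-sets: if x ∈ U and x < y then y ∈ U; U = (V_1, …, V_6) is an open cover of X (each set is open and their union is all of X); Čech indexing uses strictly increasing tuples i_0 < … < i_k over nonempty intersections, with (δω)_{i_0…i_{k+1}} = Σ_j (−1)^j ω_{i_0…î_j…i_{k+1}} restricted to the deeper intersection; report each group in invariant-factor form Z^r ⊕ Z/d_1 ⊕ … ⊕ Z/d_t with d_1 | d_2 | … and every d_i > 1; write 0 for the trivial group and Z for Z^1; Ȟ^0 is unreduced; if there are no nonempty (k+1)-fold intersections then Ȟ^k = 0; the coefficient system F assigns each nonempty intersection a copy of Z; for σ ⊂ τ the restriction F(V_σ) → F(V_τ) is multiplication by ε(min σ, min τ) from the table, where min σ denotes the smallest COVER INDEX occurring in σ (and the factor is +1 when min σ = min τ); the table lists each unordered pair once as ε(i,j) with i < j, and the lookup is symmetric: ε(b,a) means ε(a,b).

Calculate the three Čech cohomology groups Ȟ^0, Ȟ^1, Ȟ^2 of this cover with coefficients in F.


nonempty overlaps:
  V12={t16,t19,t21} V13={t19,t24,t26} V14={t2,t10,t26} V15={t2,t20,t23} V16={t20,t21,t28} V23={t7,t13,t19} V24={t17,t31,t33} V25={t3,t7,t31} V26={t12,t21,t33} V34={t9,t26,t30} V35={t1,t4,t7} V36={t1,t6,t9} V45={t2,t5,t31} V46={t9,t14,t33} V56={t1,t20,t27}
  V123={t19} V126={t21} V134={t26} V145={t2} V156={t20} V235={t7} V245={t31} V246={t33} V346={t9} V356={t1}
C dims 6,15,10; δ0: rk 6, SNF 1^5·2; δ1: rk 9, SNF 1^9
degree 0: 6−6−0 = 0 → Ȟ^0 ≅ 0
degree 1: 15−9−6 = 0 plus torsion [2] → Ȟ^1 ≅ Z/2
degree 2: 10−0−9 = 1 → Ȟ^2 ≅ Z

Ȟ^0(U;F) ≅ 0,  Ȟ^1(U;F) ≅ Z/2,  Ȟ^2(U;F) ≅ Z


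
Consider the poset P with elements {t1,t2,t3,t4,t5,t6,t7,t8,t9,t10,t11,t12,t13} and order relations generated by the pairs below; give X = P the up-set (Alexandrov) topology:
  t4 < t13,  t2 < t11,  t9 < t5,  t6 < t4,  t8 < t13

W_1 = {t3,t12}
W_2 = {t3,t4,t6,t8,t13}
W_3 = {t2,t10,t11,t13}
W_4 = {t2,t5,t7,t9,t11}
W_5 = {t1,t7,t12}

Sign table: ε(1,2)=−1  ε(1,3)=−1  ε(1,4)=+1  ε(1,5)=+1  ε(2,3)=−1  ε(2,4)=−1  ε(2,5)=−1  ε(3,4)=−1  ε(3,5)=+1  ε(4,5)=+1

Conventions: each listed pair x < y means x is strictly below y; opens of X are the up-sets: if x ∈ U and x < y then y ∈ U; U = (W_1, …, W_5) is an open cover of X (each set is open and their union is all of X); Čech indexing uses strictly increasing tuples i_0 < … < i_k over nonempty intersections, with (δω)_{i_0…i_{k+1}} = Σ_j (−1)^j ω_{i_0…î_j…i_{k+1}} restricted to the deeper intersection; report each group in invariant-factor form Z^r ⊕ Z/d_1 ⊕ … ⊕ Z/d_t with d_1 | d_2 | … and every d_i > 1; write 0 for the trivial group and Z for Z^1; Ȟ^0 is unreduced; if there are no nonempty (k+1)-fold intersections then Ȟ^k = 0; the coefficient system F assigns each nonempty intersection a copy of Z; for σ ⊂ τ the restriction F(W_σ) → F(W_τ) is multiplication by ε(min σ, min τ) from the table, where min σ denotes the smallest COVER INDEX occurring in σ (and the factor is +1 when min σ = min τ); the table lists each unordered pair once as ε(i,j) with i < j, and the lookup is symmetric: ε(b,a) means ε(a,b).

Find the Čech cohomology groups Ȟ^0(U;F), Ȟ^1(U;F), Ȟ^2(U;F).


intersection data:
  W12={t3} W15={t12} W23={t13} W34={t2,t11} W45={t7}
C dims 5,5; δ0: rk 5, SNF 1^4·2
Ȟ^0 = (5 − 5) − 0 = 0, so Ȟ^0 ≅ 0
Ȟ^1 = (5 − 0) − 5 = 0 plus torsion [2], so Ȟ^1 ≅ Z/2
Ȟ^2 = (0 − 0) − 0 = 0, so Ȟ^2 ≅ 0

Ȟ^0 = 0,  Ȟ^1 = Z/2,  Ȟ^2 = 0


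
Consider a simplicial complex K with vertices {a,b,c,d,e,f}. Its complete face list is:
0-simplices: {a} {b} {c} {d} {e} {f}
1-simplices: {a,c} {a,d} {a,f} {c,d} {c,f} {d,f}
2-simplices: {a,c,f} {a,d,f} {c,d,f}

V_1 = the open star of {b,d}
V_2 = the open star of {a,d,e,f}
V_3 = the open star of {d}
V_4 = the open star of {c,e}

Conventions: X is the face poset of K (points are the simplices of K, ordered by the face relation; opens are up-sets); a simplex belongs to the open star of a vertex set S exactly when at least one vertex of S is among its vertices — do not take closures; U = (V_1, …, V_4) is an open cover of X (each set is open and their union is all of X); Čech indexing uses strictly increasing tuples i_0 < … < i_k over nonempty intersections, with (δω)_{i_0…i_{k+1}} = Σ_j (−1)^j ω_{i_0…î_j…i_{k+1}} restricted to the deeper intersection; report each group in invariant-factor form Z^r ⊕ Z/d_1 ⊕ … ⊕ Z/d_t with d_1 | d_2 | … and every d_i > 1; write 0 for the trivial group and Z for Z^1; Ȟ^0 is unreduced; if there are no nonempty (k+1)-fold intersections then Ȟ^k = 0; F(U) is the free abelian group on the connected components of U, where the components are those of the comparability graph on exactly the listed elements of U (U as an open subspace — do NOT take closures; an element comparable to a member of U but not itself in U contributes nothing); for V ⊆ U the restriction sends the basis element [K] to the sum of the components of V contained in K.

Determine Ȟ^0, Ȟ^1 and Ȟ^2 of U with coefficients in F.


cover nerve:
  V1={{b},{d},{a,d},{c,d},{d,f},{a,d,f},{c,d,f}} V2={{a},{d},{e},{f},{a,c},{a,d},{a,f},{c,d},{c,f},{d,f},{a,c,f},{a,d,f},{c,d,f}} V3={{d},{a,d},{c,d},{d,f},{a,d,f},{c,d,f}} V4={{c},{e},{a,c},{c,d},{c,f},{a,c,f},{c,d,f}}
  V12={{d},{a,d},{c,d},{d,f},{a,d,f},{c,d,f}} V13={{d},{a,d},{c,d},{d,f},{a,d,f},{c,d,f}} V14={{c,d},{c,d,f}} V23={{d},{a,d},{c,d},{d,f},{a,d,f},{c,d,f}} V24={{e},{a,c},{c,d},{c,f},{a,c,f},{c,d,f}} V34={{c,d},{c,d,f}}
  V123={{d},{a,d},{c,d},{d,f},{a,d,f},{c,d,f}} V124={{c,d},{c,d,f}} V134={{c,d},{c,d,f}} V234={{c,d},{c,d,f}}
  V1234={{c,d},{c,d,f}}
components per intersection:
  V1: {{b}} {{d},{a,d},{c,d},{d,f},{a,d,f},{c,d,f}}
  V2: {{a},{d},{f},{a,c},{a,d},{a,f},{c,d},{c,f},{d,f},{a,c,f},{a,d,f},{c,d,f}} {{e}}
  V3: {{d},{a,d},{c,d},{d,f},{a,d,f},{c,d,f}}
  V4: {{c},{a,c},{c,d},{c,f},{a,c,f},{c,d,f}} {{e}}
  V12: {{d},{a,d},{c,d},{d,f},{a,d,f},{c,d,f}}
  V13: {{d},{a,d},{c,d},{d,f},{a,d,f},{c,d,f}}
  V14: {{c,d},{c,d,f}}
  V23: {{d},{a,d},{c,d},{d,f},{a,d,f},{c,d,f}}
  V24: {{e}} {{a,c},{c,d},{c,f},{a,c,f},{c,d,f}}
  V34: {{c,d},{c,d,f}}
  V123: {{d},{a,d},{c,d},{d,f},{a,d,f},{c,d,f}}
  V124: {{c,d},{c,d,f}}
  V134: {{c,d},{c,d,f}}
  V234: {{c,d},{c,d,f}}
  V1234: {{c,d},{c,d,f}}
C dims 7,7,4,1; δ0: rk 4, SNF 1^4; δ1: rk 3, SNF 1^3; δ2: rk 1, SNF 1^1
Ȟ^0: (7−4)−0=3 ⇒ Z^3
Ȟ^1: (7−3)−4=0 ⇒ 0
Ȟ^2: (4−1)−3=0 ⇒ 0

Ȟ^0(U;F) ≅ Z^3,  Ȟ^1(U;F) ≅ 0,  Ȟ^2(U;F) ≅ 0


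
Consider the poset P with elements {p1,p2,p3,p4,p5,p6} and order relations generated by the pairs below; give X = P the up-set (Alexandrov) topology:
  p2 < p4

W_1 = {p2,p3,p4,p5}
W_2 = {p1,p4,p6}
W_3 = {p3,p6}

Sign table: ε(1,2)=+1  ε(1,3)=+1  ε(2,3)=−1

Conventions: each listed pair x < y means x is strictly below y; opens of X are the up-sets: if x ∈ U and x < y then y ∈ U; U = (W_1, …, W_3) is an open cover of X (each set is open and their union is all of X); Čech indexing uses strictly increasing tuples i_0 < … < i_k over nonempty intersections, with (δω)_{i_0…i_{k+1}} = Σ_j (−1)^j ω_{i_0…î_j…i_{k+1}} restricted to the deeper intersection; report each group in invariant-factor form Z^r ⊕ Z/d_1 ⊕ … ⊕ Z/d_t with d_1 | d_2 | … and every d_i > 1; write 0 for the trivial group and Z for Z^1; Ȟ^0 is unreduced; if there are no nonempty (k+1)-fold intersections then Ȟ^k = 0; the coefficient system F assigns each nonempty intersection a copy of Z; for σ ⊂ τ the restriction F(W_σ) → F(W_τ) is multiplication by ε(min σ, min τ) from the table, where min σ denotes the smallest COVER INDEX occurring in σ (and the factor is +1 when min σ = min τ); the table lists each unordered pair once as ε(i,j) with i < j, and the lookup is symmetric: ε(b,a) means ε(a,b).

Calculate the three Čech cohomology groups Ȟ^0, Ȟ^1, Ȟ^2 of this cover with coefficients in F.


Ȟ^0 = 0, Ȟ^1 = Z/2 and Ȟ^2 = 0

intersection data:
  W12={p4} W13={p3} W23={p6}
C dims 3,3; δ0: rk 3, SNF 1^2·2
Ȟ^0 = (3 − 3) − 0 = 0, so Ȟ^0 ≅ 0
Ȟ^1 = (3 − 0) − 3 = 0 plus torsion [2], so Ȟ^1 ≅ Z/2
Ȟ^2 = (0 − 0) − 0 = 0, so Ȟ^2 ≅ 0


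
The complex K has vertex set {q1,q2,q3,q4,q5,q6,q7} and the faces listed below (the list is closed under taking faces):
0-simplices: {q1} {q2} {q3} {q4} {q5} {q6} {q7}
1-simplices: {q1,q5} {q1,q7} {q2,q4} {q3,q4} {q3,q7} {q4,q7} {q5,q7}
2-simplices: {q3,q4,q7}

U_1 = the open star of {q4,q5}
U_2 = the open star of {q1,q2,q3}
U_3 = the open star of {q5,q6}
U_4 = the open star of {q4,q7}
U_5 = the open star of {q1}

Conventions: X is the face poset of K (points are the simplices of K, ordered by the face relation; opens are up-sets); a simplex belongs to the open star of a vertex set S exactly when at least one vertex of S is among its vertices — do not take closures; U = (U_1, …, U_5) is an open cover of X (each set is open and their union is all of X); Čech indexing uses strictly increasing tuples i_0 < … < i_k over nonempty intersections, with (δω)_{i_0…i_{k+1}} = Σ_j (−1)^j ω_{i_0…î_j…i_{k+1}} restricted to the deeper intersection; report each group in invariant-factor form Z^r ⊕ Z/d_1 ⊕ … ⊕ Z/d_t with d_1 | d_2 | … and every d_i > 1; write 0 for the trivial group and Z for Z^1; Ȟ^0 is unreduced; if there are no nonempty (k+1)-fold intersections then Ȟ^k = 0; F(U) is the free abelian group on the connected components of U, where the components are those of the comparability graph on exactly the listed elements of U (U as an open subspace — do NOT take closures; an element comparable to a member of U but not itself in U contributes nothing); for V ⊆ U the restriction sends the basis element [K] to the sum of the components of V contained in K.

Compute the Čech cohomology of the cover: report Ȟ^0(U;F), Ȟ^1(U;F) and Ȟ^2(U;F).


nerve simplices:
  U1={{q4},{q5},{q1,q5},{q2,q4},{q3,q4},{q4,q7},{q5,q7},{q3,q4,q7}} U2={{q1},{q2},{q3},{q1,q5},{q1,q7},{q2,q4},{q3,q4},{q3,q7},{q3,q4,q7}} U3={{q5},{q6},{q1,q5},{q5,q7}} U4={{q4},{q7},{q1,q7},{q2,q4},{q3,q4},{q3,q7},{q4,q7},{q5,q7},{q3,q4,q7}} U5={{q1},{q1,q5},{q1,q7}}
  U12={{q1,q5},{q2,q4},{q3,q4},{q3,q4,q7}} U13={{q5},{q1,q5},{q5,q7}} U14={{q4},{q2,q4},{q3,q4},{q4,q7},{q5,q7},{q3,q4,q7}} U15={{q1,q5}} U23={{q1,q5}} U24={{q1,q7},{q2,q4},{q3,q4},{q3,q7},{q3,q4,q7}} U25={{q1},{q1,q5},{q1,q7}} U34={{q5,q7}} U35={{q1,q5}} U45={{q1,q7}}
  U123={{q1,q5}} U124={{q2,q4},{q3,q4},{q3,q4,q7}} U125={{q1,q5}} U134={{q5,q7}} U135={{q1,q5}} U235={{q1,q5}} U245={{q1,q7}}
  U1235={{q1,q5}}
components per intersection:
  U1: {{q4},{q2,q4},{q3,q4},{q4,q7},{q3,q4,q7}} {{q5},{q1,q5},{q5,q7}}
  U2: {{q1},{q1,q5},{q1,q7}} {{q2},{q2,q4}} {{q3},{q3,q4},{q3,q7},{q3,q4,q7}}
  U3: {{q5},{q1,q5},{q5,q7}} {{q6}}
  U4: {{q4},{q7},{q1,q7},{q2,q4},{q3,q4},{q3,q7},{q4,q7},{q5,q7},{q3,q4,q7}}
  U5: {{q1},{q1,q5},{q1,q7}}
  U12: {{q1,q5}} {{q2,q4}} {{q3,q4},{q3,q4,q7}}
  U13: {{q5},{q1,q5},{q5,q7}}
  U14: {{q4},{q2,q4},{q3,q4},{q4,q7},{q3,q4,q7}} {{q5,q7}}
  U15: {{q1,q5}}
  U23: {{q1,q5}}
  U24: {{q1,q7}} {{q2,q4}} {{q3,q4},{q3,q7},{q3,q4,q7}}
  U25: {{q1},{q1,q5},{q1,q7}}
  U34: {{q5,q7}}
  U35: {{q1,q5}}
  U45: {{q1,q7}}
  U123: {{q1,q5}}
  U124: {{q2,q4}} {{q3,q4},{q3,q4,q7}}
  U125: {{q1,q5}}
  U134: {{q5,q7}}
  U135: {{q1,q5}}
  U235: {{q1,q5}}
  U245: {{q1,q7}}
  U1235: {{q1,q5}}
C dims 9,15,8,1; δ0: rk 7, SNF 1^7; δ1: rk 7, SNF 1^7; δ2: rk 1, SNF 1^1
degree 0: 9−7−0 = 2 → Ȟ^0 ≅ Z^2
degree 1: 15−7−7 = 1 → Ȟ^1 ≅ Z
degree 2: 8−1−7 = 0 → Ȟ^2 ≅ 0

Ȟ^0 = Z^2,  Ȟ^1 = Z,  Ȟ^2 = 0


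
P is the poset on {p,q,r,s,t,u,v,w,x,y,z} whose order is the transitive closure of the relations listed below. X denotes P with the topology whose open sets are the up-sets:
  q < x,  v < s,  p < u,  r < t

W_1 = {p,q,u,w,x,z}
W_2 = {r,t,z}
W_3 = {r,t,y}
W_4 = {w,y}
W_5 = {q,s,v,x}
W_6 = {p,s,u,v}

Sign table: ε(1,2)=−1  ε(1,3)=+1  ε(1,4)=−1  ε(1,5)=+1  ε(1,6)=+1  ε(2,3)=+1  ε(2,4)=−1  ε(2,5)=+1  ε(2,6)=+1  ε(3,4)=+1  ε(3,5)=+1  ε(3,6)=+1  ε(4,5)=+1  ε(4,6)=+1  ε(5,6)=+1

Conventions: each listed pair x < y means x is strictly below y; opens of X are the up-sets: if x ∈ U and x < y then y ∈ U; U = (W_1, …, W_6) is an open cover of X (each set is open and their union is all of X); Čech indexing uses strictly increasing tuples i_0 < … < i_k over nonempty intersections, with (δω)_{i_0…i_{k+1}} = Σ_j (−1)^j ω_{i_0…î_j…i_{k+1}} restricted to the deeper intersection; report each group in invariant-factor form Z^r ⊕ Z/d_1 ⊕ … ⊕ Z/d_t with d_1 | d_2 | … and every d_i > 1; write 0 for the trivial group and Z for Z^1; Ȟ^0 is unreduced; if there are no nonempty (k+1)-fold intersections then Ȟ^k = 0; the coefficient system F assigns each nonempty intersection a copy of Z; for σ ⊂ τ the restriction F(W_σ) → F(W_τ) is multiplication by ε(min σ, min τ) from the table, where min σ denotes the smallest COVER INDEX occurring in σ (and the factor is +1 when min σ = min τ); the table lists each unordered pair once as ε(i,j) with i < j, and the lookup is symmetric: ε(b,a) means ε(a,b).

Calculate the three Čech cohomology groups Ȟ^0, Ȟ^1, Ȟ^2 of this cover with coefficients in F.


Ȟ^0(U;F) ≅ Z, Ȟ^1(U;F) ≅ Z^2, Ȟ^2(U;F) ≅ 0

nonempty intersections:
  W12={z} W14={w} W15={q,x} W16={p,u} W23={r,t} W34={y} W56={s,v}
C dims 6,7; δ0: rk 5, SNF 1^5
Ȟ^0: (6−5)−0=1 ⇒ Z
Ȟ^1: (7−0)−5=2 ⇒ Z^2
Ȟ^2: (0−0)−0=0 ⇒ 0


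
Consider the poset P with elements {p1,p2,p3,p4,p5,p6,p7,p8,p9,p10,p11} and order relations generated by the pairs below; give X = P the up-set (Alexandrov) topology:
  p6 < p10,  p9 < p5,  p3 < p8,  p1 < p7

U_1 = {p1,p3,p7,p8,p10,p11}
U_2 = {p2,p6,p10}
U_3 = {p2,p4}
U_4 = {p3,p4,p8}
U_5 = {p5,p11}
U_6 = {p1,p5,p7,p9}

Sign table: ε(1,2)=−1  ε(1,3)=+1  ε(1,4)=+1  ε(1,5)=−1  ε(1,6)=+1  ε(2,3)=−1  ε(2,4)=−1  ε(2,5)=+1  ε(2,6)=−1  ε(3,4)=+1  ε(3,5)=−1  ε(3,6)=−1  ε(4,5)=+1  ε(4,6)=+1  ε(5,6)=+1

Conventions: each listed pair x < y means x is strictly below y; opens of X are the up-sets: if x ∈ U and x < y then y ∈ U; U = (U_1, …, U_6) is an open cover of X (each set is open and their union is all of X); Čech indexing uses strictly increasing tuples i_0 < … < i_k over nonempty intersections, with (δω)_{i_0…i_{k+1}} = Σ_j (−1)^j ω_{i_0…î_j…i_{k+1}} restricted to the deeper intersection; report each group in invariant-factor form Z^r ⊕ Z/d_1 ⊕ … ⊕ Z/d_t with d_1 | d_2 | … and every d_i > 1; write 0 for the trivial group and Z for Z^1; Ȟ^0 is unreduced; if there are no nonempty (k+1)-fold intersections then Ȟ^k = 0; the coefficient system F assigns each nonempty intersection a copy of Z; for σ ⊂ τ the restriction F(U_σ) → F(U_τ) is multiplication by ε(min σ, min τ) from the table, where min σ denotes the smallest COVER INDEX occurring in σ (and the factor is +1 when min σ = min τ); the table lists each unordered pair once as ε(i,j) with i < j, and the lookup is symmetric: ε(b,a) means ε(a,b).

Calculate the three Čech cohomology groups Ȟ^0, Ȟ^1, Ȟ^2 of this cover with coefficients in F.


nerve of the cover:
  U12={p10} U14={p3,p8} U15={p11} U16={p1,p7} U23={p2} U34={p4} U56={p5}
C dims 6,7; δ0: rk 6, SNF 1^5·2
Ȟ^0 = (6 − 6) − 0 = 0, so Ȟ^0 ≅ 0
Ȟ^1 = (7 − 0) − 6 = 1 plus torsion [2], so Ȟ^1 ≅ Z ⊕ Z/2
Ȟ^2 = (0 − 0) − 0 = 0, so Ȟ^2 ≅ 0

Ȟ^0(U;F) ≅ 0,  Ȟ^1(U;F) ≅ Z ⊕ Z/2,  Ȟ^2(U;F) ≅ 0


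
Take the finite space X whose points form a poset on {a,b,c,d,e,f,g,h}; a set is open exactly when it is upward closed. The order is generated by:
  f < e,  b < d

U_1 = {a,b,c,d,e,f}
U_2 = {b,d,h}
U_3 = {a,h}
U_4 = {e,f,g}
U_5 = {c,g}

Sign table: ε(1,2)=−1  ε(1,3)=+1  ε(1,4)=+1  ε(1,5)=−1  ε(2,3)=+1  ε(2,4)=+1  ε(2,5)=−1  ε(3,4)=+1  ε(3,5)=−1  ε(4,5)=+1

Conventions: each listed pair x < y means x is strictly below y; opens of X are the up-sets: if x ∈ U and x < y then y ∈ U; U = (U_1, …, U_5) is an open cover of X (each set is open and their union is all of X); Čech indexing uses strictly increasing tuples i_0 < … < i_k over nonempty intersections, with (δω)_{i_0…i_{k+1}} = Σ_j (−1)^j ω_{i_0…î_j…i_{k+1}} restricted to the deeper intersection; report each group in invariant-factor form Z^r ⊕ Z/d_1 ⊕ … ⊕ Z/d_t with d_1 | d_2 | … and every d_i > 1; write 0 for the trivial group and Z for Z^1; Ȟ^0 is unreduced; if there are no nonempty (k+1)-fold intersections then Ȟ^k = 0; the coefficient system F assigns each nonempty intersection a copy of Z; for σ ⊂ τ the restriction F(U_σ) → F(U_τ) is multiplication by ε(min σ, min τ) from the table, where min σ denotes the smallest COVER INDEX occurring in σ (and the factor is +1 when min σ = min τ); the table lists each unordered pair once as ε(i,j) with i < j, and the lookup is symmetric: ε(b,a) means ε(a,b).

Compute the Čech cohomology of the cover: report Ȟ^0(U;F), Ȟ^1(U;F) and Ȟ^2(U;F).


cover nerve:
  U12={b,d} U13={a} U14={e,f} U15={c} U23={h} U45={g}
C dims 5,6; δ0: rk 5, SNF 1^4·2
Ȟ^0: (5−5)−0=0 ⇒ 0
Ȟ^1: (6−0)−5=1 plus torsion [2] ⇒ Z ⊕ Z/2
Ȟ^2: (0−0)−0=0 ⇒ 0

Ȟ^0 ≅ 0, Ȟ^1 ≅ Z ⊕ Z/2 and Ȟ^2 ≅ 0


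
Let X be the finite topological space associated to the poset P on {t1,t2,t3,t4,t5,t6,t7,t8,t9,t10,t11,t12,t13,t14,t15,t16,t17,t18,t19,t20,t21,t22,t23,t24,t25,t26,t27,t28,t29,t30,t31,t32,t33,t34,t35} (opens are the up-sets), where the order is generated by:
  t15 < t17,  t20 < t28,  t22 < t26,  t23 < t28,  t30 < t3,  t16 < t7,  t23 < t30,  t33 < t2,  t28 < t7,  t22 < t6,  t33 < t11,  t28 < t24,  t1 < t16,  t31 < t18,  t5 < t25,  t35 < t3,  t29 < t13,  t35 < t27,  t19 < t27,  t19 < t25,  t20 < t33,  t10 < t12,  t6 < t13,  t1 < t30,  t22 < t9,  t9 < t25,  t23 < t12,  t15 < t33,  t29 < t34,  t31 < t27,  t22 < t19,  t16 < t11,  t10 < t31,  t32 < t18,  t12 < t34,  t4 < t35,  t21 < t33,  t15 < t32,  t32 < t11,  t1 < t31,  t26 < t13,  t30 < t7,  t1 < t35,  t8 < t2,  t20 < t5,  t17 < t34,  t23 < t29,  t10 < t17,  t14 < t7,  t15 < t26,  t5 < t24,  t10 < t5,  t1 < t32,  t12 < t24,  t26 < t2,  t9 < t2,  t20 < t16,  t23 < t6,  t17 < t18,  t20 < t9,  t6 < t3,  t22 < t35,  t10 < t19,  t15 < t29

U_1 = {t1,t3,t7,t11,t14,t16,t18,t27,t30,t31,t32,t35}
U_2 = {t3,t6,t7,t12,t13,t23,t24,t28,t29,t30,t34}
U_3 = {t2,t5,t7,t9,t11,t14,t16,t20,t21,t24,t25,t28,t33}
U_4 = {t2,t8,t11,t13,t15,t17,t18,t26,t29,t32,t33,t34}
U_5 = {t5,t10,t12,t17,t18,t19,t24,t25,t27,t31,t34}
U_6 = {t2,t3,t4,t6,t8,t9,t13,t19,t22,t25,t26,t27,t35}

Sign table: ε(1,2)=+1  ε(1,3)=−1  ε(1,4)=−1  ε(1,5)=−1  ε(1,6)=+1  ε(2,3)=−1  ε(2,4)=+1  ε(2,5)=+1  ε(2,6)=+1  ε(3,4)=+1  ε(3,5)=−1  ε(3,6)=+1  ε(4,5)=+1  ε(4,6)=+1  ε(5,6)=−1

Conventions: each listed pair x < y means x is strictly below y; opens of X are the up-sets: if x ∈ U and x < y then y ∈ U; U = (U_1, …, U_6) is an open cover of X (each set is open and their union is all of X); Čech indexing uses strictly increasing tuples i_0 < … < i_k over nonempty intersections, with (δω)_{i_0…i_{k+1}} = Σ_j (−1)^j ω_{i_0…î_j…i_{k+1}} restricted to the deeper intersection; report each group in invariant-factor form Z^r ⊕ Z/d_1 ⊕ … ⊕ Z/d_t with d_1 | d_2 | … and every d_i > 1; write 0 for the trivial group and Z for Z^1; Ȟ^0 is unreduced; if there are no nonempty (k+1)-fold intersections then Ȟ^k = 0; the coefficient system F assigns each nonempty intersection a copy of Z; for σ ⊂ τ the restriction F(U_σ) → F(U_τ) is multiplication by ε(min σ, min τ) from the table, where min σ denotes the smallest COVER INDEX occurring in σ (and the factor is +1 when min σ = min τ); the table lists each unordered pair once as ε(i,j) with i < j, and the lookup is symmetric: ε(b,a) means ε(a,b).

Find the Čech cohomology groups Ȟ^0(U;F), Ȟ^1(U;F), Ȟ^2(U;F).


nonempty overlaps:
  U12={t3,t7,t30} U13={t7,t11,t14,t16} U14={t11,t18,t32} U15={t18,t27,t31} U16={t3,t27,t35} U23={t7,t24,t28} U24={t13,t29,t34} U25={t12,t24,t34} U26={t3,t6,t13} U34={t2,t11,t33} U35={t5,t24,t25} U36={t2,t9,t25} U45={t17,t18,t34} U46={t2,t8,t13,t26} U56={t19,t25,t27}
  U123={t7} U126={t3} U134={t11} U145={t18} U156={t27} U235={t24} U245={t34} U246={t13} U346={t2} U356={t25}
C dims 6,15,10; δ0: rk 6, SNF 1^5·2; δ1: rk 9, SNF 1^9
degree 0: 6−6−0 = 0 → Ȟ^0 ≅ 0
degree 1: 15−9−6 = 0 plus torsion [2] → Ȟ^1 ≅ Z/2
degree 2: 10−0−9 = 1 → Ȟ^2 ≅ Z

Ȟ^0(U;F) ≅ 0, Ȟ^1(U;F) ≅ Z/2 and Ȟ^2(U;F) ≅ Z


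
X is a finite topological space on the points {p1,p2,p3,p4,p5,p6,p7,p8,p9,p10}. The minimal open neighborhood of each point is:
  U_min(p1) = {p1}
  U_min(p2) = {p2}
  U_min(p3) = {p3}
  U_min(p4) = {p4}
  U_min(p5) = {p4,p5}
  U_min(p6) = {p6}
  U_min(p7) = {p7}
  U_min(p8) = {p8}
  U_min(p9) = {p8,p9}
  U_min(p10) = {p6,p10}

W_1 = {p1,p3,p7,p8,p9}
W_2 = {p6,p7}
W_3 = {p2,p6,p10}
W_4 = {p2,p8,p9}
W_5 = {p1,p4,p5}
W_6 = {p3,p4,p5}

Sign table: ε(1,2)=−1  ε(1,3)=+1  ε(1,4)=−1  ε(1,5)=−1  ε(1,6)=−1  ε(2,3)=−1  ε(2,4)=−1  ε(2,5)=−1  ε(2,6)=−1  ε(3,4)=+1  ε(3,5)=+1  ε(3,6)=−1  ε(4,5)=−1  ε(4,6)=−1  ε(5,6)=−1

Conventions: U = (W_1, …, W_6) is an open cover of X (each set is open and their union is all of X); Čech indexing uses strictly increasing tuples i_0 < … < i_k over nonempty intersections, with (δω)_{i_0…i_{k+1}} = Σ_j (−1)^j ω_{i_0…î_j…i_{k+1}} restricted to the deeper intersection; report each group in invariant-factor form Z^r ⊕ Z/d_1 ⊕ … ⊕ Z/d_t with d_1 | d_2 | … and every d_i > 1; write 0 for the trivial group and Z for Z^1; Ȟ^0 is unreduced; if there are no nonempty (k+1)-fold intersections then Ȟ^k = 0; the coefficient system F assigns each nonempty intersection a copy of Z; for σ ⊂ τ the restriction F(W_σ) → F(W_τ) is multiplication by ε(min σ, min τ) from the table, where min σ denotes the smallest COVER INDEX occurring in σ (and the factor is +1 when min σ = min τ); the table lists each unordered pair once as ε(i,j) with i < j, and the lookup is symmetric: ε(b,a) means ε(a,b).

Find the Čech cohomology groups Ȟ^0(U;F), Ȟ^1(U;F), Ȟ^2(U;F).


Ȟ^0 ≅ 0, Ȟ^1 ≅ Z ⊕ Z/2, Ȟ^2 ≅ 0

nonempty overlaps:
  W12={p7} W14={p8,p9} W15={p1} W16={p3} W23={p6} W34={p2} W56={p4,p5}
C dims 6,7; δ0: rk 6, SNF 1^5·2
degree 0: 6−6−0 = 0 → Ȟ^0 ≅ 0
degree 1: 7−0−6 = 1 plus torsion [2] → Ȟ^1 ≅ Z ⊕ Z/2
degree 2: 0−0−0 = 0 → Ȟ^2 ≅ 0


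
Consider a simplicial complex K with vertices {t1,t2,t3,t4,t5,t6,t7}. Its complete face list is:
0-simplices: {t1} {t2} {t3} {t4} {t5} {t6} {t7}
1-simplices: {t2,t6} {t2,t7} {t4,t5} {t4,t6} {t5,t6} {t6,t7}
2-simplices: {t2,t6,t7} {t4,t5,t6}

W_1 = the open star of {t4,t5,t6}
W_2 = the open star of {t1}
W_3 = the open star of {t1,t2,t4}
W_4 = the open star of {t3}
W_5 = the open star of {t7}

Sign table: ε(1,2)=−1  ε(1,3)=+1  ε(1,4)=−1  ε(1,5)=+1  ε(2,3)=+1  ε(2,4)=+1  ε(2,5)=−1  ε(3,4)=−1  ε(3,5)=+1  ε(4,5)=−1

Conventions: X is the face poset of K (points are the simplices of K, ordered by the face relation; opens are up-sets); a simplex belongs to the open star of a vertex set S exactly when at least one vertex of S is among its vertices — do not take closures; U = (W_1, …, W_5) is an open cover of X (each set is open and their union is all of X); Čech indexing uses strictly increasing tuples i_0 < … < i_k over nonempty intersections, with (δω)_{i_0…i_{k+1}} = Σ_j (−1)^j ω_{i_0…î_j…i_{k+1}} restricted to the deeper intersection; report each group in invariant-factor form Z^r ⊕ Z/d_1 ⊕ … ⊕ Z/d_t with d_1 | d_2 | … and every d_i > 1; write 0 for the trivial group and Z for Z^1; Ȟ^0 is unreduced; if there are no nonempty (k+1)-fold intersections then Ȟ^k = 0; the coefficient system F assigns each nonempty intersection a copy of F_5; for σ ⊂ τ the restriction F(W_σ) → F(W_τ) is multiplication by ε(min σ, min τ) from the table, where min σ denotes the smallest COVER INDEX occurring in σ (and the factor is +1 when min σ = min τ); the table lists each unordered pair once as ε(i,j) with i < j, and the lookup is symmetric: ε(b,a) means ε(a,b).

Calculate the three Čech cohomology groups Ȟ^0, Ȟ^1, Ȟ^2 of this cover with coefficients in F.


Ȟ^0 ≅ Z/5 ⊕ Z/5,  Ȟ^1 ≅ 0,  Ȟ^2 ≅ 0

nerve simplices:
  W1={{t4},{t5},{t6},{t2,t6},{t4,t5},{t4,t6},{t5,t6},{t6,t7},{t2,t6,t7},{t4,t5,t6}} W2={{t1}} W3={{t1},{t2},{t4},{t2,t6},{t2,t7},{t4,t5},{t4,t6},{t2,t6,t7},{t4,t5,t6}} W4={{t3}} W5={{t7},{t2,t7},{t6,t7},{t2,t6,t7}}
  W13={{t4},{t2,t6},{t4,t5},{t4,t6},{t2,t6,t7},{t4,t5,t6}} W15={{t6,t7},{t2,t6,t7}} W23={{t1}} W35={{t2,t7},{t2,t6,t7}}
  W135={{t2,t6,t7}}
C dims 5,4,1; δ0: rk_F5 3; δ1: rk_F5 1
degree 0: 5−3−0 = 2 → Ȟ^0 ≅ Z/5 ⊕ Z/5
degree 1: 4−1−3 = 0 → Ȟ^1 ≅ 0
degree 2: 1−0−1 = 0 → Ȟ^2 ≅ 0


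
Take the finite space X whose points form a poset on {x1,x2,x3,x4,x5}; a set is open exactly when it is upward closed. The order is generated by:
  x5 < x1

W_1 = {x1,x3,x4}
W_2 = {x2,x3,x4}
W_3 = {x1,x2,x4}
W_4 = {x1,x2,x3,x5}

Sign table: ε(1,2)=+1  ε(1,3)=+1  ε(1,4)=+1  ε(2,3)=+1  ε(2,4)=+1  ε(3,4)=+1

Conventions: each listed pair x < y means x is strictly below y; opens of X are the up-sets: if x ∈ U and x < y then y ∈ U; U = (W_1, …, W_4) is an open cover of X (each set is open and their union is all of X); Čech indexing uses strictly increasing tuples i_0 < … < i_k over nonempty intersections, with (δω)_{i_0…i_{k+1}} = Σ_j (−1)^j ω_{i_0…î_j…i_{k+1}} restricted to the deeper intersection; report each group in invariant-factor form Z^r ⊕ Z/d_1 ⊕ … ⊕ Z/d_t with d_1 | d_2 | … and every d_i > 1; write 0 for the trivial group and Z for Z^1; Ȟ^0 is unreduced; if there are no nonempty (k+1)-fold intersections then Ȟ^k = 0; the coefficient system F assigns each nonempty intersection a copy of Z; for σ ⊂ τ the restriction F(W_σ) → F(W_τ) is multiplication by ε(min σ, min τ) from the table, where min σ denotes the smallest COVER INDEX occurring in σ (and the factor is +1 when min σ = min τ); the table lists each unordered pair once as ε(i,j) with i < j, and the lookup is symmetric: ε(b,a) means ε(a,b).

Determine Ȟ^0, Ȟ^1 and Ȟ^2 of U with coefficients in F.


cover nerve:
  W12={x3,x4} W13={x1,x4} W14={x1,x3} W23={x2,x4} W24={x2,x3} W34={x1,x2}
  W123={x4} W124={x3} W134={x1} W234={x2}
C dims 4,6,4; δ0: rk 3, SNF 1^3; δ1: rk 3, SNF 1^3
Ȟ^0: (4−3)−0=1 ⇒ Z
Ȟ^1: (6−3)−3=0 ⇒ 0
Ȟ^2: (4−0)−3=1 ⇒ Z

Ȟ^0 ≅ Z, Ȟ^1 ≅ 0 and Ȟ^2 ≅ Z


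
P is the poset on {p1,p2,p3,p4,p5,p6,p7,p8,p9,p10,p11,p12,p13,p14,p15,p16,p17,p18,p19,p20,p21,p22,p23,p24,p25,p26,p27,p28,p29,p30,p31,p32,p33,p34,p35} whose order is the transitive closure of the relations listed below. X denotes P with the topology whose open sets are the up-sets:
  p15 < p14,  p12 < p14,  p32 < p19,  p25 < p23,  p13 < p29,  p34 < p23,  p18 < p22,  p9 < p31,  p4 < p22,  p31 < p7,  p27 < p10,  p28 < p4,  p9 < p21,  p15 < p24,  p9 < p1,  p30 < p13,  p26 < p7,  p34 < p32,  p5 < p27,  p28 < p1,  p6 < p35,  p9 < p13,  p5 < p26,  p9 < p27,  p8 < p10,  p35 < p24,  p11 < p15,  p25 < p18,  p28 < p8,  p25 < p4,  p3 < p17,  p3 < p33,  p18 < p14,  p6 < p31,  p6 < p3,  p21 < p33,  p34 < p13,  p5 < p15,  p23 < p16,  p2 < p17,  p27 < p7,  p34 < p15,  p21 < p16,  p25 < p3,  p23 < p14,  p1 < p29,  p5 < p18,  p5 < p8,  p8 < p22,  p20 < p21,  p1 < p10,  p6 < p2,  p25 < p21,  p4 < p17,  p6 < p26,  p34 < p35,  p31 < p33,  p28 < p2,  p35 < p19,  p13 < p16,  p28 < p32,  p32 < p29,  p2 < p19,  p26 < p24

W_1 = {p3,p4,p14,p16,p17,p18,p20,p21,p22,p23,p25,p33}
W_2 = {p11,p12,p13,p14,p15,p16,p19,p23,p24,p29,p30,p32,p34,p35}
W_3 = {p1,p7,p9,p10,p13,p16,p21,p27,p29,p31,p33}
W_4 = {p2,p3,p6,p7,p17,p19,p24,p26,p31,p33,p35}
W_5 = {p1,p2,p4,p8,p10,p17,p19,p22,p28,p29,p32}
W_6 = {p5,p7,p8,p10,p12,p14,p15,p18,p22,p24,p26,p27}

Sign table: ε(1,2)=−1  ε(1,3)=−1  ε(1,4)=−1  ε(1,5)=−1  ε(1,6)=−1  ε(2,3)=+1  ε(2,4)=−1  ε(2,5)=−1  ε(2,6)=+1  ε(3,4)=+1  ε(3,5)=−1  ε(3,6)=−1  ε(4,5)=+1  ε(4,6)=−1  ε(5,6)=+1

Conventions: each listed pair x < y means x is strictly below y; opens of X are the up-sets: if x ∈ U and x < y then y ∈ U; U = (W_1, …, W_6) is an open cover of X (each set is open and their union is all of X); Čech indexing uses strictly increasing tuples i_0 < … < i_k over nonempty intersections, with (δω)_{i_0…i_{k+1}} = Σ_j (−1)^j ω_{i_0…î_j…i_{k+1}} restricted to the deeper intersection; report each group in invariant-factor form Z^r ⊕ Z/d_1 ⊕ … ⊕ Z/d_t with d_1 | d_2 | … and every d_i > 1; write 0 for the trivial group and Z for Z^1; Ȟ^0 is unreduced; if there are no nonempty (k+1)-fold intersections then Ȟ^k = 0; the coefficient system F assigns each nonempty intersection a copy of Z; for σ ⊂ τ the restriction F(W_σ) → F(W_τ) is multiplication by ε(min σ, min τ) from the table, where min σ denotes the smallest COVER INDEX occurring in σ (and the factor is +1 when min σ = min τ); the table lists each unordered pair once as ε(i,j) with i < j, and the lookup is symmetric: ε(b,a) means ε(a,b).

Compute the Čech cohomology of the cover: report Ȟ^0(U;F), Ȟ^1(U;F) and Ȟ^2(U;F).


intersection data:
  W12={p14,p16,p23} W13={p16,p21,p33} W14={p3,p17,p33} W15={p4,p17,p22} W16={p14,p18,p22} W23={p13,p16,p29} W24={p19,p24,p35} W25={p19,p29,p32} W26={p12,p14,p15,p24} W34={p7,p31,p33} W35={p1,p10,p29} W36={p7,p10,p27} W45={p2,p17,p19} W46={p7,p24,p26} W56={p8,p10,p22}
  W123={p16} W126={p14} W134={p33} W145={p17} W156={p22} W235={p29} W245={p19} W246={p24} W346={p7} W356={p10}
C dims 6,15,10; δ0: rk 6, SNF 1^5·2; δ1: rk 9, SNF 1^9
Ȟ^0 = (6 − 6) − 0 = 0, so Ȟ^0 ≅ 0
Ȟ^1 = (15 − 9) − 6 = 0 plus torsion [2], so Ȟ^1 ≅ Z/2
Ȟ^2 = (10 − 0) − 9 = 1, so Ȟ^2 ≅ Z

Ȟ^0 ≅ 0, Ȟ^1 ≅ Z/2 and Ȟ^2 ≅ Z


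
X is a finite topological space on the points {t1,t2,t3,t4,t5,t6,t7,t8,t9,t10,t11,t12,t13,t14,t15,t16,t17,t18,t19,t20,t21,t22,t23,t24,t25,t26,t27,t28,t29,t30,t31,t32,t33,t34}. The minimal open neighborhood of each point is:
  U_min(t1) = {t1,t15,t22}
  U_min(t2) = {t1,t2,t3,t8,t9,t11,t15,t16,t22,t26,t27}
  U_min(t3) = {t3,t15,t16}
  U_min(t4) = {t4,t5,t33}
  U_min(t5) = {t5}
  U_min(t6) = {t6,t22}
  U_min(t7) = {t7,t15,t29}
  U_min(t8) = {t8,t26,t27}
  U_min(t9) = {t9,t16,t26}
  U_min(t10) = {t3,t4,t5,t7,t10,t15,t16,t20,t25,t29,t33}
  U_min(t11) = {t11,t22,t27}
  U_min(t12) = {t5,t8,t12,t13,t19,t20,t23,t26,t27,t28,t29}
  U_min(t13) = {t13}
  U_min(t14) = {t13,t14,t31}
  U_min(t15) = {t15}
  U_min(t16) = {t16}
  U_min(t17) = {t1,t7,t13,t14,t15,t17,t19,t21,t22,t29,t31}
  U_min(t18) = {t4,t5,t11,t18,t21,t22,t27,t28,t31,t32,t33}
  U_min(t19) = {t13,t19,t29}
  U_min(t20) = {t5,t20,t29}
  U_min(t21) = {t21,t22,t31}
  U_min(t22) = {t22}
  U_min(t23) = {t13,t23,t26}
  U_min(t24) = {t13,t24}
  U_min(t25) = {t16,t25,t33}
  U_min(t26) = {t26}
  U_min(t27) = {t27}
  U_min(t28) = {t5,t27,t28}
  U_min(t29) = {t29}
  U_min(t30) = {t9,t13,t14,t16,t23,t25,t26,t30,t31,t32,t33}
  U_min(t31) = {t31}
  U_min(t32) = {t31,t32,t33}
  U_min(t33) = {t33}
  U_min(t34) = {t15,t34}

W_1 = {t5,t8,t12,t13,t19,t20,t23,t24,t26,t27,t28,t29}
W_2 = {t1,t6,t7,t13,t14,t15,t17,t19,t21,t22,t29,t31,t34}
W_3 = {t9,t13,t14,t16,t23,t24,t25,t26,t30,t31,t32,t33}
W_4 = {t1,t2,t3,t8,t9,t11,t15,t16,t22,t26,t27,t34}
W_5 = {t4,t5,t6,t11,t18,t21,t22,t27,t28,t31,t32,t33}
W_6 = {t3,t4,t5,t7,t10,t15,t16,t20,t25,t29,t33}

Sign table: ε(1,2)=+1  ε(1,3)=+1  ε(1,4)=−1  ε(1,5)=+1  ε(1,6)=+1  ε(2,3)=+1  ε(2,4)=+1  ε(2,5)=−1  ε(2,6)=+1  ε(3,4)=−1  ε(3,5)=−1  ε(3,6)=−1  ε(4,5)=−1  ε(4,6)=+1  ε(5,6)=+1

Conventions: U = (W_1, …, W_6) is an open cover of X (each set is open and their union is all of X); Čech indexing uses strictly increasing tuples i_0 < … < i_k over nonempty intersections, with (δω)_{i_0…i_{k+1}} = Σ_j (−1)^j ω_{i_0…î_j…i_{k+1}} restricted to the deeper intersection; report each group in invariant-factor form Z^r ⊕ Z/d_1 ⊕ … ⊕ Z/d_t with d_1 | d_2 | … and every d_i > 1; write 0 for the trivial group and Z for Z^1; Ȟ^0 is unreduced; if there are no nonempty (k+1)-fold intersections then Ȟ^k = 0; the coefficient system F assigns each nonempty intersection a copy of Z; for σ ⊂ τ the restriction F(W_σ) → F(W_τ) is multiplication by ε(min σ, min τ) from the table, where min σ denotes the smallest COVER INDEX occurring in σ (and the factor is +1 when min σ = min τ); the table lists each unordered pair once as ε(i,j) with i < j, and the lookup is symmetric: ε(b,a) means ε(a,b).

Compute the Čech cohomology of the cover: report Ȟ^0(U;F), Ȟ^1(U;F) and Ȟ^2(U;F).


Ȟ^0 ≅ 0,  Ȟ^1 ≅ Z/2,  Ȟ^2 ≅ Z

nonempty overlaps:
  W12={t13,t19,t29} W13={t13,t23,t24,t26} W14={t8,t26,t27} W15={t5,t27,t28} W16={t5,t20,t29} W23={t13,t14,t31} W24={t1,t15,t22,t34} W25={t6,t21,t22,t31} W26={t7,t15,t29} W34={t9,t16,t26} W35={t31,t32,t33} W36={t16,t25,t33} W45={t11,t22,t27} W46={t3,t15,t16} W56={t4,t5,t33}
  W123={t13} W126={t29} W134={t26} W145={t27} W156={t5} W235={t31} W245={t22} W246={t15} W346={t16} W356={t33}
C dims 6,15,10; δ0: rk 6, SNF 1^5·2; δ1: rk 9, SNF 1^9
degree 0: 6−6−0 = 0 → Ȟ^0 ≅ 0
degree 1: 15−9−6 = 0 plus torsion [2] → Ȟ^1 ≅ Z/2
degree 2: 10−0−9 = 1 → Ȟ^2 ≅ Z


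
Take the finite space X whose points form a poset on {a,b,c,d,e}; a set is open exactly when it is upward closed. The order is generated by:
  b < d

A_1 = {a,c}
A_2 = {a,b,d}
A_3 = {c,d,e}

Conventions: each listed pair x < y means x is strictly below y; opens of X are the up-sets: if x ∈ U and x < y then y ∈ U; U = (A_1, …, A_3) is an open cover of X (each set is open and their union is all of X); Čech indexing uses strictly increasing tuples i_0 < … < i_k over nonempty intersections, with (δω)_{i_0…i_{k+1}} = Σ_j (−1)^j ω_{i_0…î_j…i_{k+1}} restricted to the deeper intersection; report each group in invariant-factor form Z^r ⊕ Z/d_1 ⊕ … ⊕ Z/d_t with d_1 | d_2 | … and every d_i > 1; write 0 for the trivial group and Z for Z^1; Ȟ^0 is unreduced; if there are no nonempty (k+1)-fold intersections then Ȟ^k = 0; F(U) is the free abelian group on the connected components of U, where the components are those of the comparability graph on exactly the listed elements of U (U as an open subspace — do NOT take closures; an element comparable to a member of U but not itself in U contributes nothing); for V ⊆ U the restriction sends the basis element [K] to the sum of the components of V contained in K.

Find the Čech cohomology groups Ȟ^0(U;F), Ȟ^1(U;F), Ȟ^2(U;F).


Ȟ^0 = Z^4,  Ȟ^1 = 0,  Ȟ^2 = 0

intersection data:
  A12={a} A13={c} A23={d}
components per intersection:
  A1: {a} {c}
  A2: {a} {b,d}
  A3: {c} {d} {e}
  A12: {a}
  A13: {c}
  A23: {d}
C dims 7,3; δ0: rk 3, SNF 1^3
Ȟ^0 = (7 − 3) − 0 = 4, so Ȟ^0 ≅ Z^4
Ȟ^1 = (3 − 0) − 3 = 0, so Ȟ^1 ≅ 0
Ȟ^2 = (0 − 0) − 0 = 0, so Ȟ^2 ≅ 0


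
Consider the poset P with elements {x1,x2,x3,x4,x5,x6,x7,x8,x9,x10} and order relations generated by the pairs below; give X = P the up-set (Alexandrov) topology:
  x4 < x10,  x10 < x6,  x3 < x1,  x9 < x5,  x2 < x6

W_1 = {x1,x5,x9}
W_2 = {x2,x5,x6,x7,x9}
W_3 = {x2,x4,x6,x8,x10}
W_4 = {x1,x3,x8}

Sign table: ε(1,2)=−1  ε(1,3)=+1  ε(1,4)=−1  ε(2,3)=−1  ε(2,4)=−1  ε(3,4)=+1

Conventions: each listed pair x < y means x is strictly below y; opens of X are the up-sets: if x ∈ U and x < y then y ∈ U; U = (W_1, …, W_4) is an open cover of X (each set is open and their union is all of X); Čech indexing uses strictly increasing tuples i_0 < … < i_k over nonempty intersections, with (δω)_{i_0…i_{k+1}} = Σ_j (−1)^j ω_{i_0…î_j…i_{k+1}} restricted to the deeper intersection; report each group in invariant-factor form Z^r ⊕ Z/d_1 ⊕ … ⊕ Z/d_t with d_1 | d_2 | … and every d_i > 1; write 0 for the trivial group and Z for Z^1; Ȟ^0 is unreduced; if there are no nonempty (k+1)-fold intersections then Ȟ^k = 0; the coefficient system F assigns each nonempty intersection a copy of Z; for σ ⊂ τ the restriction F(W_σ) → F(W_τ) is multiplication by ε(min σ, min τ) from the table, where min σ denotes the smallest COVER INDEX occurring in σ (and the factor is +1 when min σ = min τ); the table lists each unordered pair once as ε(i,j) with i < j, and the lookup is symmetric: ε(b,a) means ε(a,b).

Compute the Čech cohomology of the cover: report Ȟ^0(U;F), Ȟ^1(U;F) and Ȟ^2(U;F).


Ȟ^0 ≅ 0,  Ȟ^1 ≅ Z/2,  Ȟ^2 ≅ 0

nonempty overlaps:
  W12={x5,x9} W14={x1} W23={x2,x6} W34={x8}
C dims 4,4; δ0: rk 4, SNF 1^3·2
degree 0: 4−4−0 = 0 → Ȟ^0 ≅ 0
degree 1: 4−0−4 = 0 plus torsion [2] → Ȟ^1 ≅ Z/2
degree 2: 0−0−0 = 0 → Ȟ^2 ≅ 0


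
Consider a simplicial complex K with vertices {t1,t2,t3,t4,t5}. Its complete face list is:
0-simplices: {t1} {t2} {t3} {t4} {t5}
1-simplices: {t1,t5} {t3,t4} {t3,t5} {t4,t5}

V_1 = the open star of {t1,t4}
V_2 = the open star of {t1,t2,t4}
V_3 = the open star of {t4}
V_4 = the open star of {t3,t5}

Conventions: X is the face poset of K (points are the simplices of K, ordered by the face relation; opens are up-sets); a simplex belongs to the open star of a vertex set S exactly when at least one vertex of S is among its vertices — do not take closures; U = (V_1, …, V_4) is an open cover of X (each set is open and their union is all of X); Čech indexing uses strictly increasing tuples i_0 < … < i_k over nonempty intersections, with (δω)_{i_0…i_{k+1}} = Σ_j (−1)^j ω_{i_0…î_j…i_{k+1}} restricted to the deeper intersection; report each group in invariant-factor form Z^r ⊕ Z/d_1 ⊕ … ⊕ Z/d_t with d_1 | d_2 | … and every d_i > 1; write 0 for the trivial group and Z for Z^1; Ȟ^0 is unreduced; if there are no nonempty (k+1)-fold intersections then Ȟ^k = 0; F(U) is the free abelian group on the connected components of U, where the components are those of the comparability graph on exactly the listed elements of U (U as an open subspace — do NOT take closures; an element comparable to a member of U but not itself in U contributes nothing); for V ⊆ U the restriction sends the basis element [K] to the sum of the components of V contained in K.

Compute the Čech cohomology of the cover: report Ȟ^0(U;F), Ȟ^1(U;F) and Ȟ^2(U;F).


nerve simplices:
  V1={{t1},{t4},{t1,t5},{t3,t4},{t4,t5}} V2={{t1},{t2},{t4},{t1,t5},{t3,t4},{t4,t5}} V3={{t4},{t3,t4},{t4,t5}} V4={{t3},{t5},{t1,t5},{t3,t4},{t3,t5},{t4,t5}}
  V12={{t1},{t4},{t1,t5},{t3,t4},{t4,t5}} V13={{t4},{t3,t4},{t4,t5}} V14={{t1,t5},{t3,t4},{t4,t5}} V23={{t4},{t3,t4},{t4,t5}} V24={{t1,t5},{t3,t4},{t4,t5}} V34={{t3,t4},{t4,t5}}
  V123={{t4},{t3,t4},{t4,t5}} V124={{t1,t5},{t3,t4},{t4,t5}} V134={{t3,t4},{t4,t5}} V234={{t3,t4},{t4,t5}}
  V1234={{t3,t4},{t4,t5}}
components per intersection:
  V1: {{t1},{t1,t5}} {{t4},{t3,t4},{t4,t5}}
  V2: {{t1},{t1,t5}} {{t2}} {{t4},{t3,t4},{t4,t5}}
  V3: {{t4},{t3,t4},{t4,t5}}
  V4: {{t3},{t5},{t1,t5},{t3,t4},{t3,t5},{t4,t5}}
  V12: {{t1},{t1,t5}} {{t4},{t3,t4},{t4,t5}}
  V13: {{t4},{t3,t4},{t4,t5}}
  V14: {{t1,t5}} {{t3,t4}} {{t4,t5}}
  V23: {{t4},{t3,t4},{t4,t5}}
  V24: {{t1,t5}} {{t3,t4}} {{t4,t5}}
  V34: {{t3,t4}} {{t4,t5}}
  V123: {{t4},{t3,t4},{t4,t5}}
  V124: {{t1,t5}} {{t3,t4}} {{t4,t5}}
  V134: {{t3,t4}} {{t4,t5}}
  V234: {{t3,t4}} {{t4,t5}}
  V1234: {{t3,t4}} {{t4,t5}}
C dims 7,12,8,2; δ0: rk 5, SNF 1^5; δ1: rk 6, SNF 1^6; δ2: rk 2, SNF 1^2
degree 0: 7−5−0 = 2 → Ȟ^0 ≅ Z^2
degree 1: 12−6−5 = 1 → Ȟ^1 ≅ Z
degree 2: 8−2−6 = 0 → Ȟ^2 ≅ 0

Ȟ^0 ≅ Z^2; Ȟ^1 ≅ Z; Ȟ^2 ≅ 0
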